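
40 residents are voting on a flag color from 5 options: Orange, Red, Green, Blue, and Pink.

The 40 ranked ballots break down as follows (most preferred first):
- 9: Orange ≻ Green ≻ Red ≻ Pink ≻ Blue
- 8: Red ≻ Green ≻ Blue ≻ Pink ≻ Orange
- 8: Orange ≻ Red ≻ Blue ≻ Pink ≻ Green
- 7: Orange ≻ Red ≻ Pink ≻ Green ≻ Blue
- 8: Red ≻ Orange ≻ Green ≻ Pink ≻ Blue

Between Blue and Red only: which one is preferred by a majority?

Red

Blue is ranked above Red on 0 ballots; Red above Blue on 40.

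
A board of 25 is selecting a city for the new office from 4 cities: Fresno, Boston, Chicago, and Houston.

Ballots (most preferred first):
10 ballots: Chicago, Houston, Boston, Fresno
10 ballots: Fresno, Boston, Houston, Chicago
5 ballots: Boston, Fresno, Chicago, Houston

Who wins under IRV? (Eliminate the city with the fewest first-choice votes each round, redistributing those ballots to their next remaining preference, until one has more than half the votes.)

Round 1: Fresno 10, Boston 5, Chicago 10, Houston 0. Houston eliminated.
Round 2: Fresno 10, Boston 5, Chicago 10. Boston eliminated.
Round 3: Fresno 15, Chicago 10. Fresno has a majority (≥13).

Fresno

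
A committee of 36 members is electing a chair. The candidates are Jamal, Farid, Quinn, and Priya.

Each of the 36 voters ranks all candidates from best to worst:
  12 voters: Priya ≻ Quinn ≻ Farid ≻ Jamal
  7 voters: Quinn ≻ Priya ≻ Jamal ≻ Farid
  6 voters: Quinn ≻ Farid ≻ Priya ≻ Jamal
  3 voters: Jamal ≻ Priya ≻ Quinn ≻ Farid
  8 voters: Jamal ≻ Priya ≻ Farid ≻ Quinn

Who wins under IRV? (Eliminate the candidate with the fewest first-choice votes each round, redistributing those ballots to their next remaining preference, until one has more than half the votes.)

Priya

Round 1: Jamal 11, Farid 0, Quinn 13, Priya 12. Farid eliminated.
Round 2: Jamal 11, Quinn 13, Priya 12. Jamal eliminated.
Round 3: Quinn 13, Priya 23. Priya has a majority (≥19).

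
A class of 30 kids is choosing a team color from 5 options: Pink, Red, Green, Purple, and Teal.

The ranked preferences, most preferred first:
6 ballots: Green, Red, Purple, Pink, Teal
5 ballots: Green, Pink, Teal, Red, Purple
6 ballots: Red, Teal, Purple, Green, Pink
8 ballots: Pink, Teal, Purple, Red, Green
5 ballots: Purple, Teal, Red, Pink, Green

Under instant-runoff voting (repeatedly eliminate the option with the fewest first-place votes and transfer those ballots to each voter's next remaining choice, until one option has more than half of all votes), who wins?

Red

Round 1: Pink 8, Red 6, Green 11, Purple 5, Teal 0. Teal eliminated.
Round 2: Pink 8, Red 6, Green 11, Purple 5. Purple eliminated.
Round 3: Pink 8, Red 11, Green 11. Pink eliminated.
Round 4: Red 19, Green 11. Red has a majority (≥16).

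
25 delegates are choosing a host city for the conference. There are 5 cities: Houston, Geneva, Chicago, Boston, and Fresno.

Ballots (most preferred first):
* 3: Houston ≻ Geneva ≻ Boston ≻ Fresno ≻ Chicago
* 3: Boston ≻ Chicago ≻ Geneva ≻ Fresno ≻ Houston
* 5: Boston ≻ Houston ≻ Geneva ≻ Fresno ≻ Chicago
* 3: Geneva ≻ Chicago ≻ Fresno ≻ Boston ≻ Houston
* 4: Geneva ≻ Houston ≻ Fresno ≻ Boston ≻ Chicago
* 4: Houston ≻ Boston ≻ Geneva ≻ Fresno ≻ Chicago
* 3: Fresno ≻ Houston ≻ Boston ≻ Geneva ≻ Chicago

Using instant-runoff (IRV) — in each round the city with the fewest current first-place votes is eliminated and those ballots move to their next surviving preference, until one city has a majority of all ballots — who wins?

Houston

Round 1: Houston 7, Geneva 7, Chicago 0, Boston 8, Fresno 3. Chicago eliminated.
Round 2: Houston 7, Geneva 7, Boston 8, Fresno 3. Fresno eliminated.
Round 3: Houston 10, Geneva 7, Boston 8. Geneva eliminated.
Round 4: Houston 14, Boston 11. Houston has a majority (≥13).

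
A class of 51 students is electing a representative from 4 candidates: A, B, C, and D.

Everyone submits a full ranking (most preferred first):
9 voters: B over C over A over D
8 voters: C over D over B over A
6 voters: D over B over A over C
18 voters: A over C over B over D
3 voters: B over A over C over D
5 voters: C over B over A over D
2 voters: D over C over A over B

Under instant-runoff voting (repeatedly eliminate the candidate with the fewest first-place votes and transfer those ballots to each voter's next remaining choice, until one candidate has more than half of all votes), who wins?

B

Round 1: A 18, B 12, C 13, D 8. D eliminated.
Round 2: A 18, B 18, C 15. C eliminated.
Round 3: A 20, B 31. B has a majority (≥26).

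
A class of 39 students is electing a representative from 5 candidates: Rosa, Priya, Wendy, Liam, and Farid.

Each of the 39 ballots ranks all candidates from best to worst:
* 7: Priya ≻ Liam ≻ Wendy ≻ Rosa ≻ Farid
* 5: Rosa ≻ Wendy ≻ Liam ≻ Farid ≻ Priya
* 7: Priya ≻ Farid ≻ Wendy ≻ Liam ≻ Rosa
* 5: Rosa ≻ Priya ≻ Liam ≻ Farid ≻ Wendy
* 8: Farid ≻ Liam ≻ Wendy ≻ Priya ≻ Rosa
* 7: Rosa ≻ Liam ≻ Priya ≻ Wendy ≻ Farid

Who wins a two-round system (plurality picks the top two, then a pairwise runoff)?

Priya

Round 1 first-place votes: Rosa 17, Priya 14, Wendy 0, Liam 0, Farid 8. Rosa and Priya advance.
Runoff: Rosa is ranked above Priya on 17 ballots, Priya above Rosa on 22.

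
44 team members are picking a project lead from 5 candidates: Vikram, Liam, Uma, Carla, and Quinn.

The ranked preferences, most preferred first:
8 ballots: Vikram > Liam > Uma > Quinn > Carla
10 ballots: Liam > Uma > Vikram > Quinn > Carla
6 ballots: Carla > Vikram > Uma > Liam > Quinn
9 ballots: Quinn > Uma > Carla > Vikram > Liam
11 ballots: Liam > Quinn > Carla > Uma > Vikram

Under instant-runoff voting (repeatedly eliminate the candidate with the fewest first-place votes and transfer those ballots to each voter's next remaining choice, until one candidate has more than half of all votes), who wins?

Vikram

Round 1: Vikram 8, Liam 21, Uma 0, Carla 6, Quinn 9. Uma eliminated.
Round 2: Vikram 8, Liam 21, Carla 6, Quinn 9. Carla eliminated.
Round 3: Vikram 14, Liam 21, Quinn 9. Quinn eliminated.
Round 4: Vikram 23, Liam 21. Vikram has a majority (≥23).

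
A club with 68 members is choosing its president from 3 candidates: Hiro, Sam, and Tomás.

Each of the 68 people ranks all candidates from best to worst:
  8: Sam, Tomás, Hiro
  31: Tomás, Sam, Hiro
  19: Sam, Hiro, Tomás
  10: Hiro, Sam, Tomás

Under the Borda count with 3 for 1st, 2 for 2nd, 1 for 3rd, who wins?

Sam

Hiro: 8×1 + 31×1 + 19×2 + 10×3 = 107
Sam: 8×3 + 31×2 + 19×3 + 10×2 = 163
Tomás: 8×2 + 31×3 + 19×1 + 10×1 = 138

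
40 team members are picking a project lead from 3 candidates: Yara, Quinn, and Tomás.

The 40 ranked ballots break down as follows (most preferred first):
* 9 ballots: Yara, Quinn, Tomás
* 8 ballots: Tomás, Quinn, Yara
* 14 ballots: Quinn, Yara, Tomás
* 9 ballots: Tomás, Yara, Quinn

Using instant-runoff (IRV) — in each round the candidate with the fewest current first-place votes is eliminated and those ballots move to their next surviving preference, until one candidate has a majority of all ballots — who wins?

Round 1: Yara 9, Quinn 14, Tomás 17. Yara eliminated.
Round 2: Quinn 23, Tomás 17. Quinn has a majority (≥21).

Quinn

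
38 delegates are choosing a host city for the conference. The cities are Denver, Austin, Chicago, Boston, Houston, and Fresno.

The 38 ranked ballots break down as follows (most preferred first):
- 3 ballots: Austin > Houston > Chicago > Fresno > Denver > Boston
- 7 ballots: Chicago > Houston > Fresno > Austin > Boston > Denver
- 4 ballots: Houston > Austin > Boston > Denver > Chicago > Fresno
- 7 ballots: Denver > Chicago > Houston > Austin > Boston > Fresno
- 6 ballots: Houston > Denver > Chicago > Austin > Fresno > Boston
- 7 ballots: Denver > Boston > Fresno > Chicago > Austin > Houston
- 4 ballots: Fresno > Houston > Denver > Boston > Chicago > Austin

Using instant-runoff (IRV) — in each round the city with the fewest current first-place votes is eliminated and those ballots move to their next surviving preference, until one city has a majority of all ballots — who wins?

Houston

Round 1: Denver 14, Austin 3, Chicago 7, Boston 0, Houston 10, Fresno 4. Boston eliminated.
Round 2: Denver 14, Austin 3, Chicago 7, Houston 10, Fresno 4. Austin eliminated.
Round 3: Denver 14, Chicago 7, Houston 13, Fresno 4. Fresno eliminated.
Round 4: Denver 14, Chicago 7, Houston 17. Chicago eliminated.
Round 5: Denver 14, Houston 24. Houston has a majority (≥20).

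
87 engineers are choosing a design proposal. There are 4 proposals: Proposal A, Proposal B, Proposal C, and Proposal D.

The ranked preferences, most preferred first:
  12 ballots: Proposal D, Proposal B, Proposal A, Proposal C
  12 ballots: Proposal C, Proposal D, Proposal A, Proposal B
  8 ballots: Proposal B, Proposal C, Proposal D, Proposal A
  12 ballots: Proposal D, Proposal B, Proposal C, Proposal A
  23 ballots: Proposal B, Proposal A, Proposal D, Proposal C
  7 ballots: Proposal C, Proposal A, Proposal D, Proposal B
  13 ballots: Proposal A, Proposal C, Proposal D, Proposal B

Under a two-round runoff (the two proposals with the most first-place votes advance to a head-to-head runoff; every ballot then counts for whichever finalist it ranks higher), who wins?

Proposal D

Round 1 first-place votes: Proposal A 13, Proposal B 31, Proposal C 19, Proposal D 24. Proposal B and Proposal D advance.
Runoff: Proposal B is ranked above Proposal D on 31 ballots, Proposal D above Proposal B on 56.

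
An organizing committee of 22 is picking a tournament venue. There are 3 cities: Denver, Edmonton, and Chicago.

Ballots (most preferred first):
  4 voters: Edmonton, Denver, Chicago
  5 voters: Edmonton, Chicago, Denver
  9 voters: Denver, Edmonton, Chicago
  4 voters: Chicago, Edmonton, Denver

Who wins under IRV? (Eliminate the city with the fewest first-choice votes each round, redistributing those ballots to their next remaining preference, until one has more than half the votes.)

Edmonton

Round 1: Denver 9, Edmonton 9, Chicago 4. Chicago eliminated.
Round 2: Denver 9, Edmonton 13. Edmonton has a majority (≥12).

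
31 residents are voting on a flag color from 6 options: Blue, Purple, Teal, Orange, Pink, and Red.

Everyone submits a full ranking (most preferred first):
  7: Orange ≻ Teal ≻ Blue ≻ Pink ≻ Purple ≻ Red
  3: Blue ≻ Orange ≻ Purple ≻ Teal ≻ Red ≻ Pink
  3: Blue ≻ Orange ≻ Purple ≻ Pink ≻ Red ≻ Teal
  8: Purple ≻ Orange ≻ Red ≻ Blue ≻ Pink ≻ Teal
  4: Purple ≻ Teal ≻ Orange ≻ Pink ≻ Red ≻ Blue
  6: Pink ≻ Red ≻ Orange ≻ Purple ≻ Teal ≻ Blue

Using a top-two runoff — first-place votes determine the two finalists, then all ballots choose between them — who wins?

Orange

Round 1 first-place votes: Blue 6, Purple 12, Teal 0, Orange 7, Pink 6, Red 0. Purple and Orange advance.
Runoff: Purple is ranked above Orange on 12 ballots, Orange above Purple on 19.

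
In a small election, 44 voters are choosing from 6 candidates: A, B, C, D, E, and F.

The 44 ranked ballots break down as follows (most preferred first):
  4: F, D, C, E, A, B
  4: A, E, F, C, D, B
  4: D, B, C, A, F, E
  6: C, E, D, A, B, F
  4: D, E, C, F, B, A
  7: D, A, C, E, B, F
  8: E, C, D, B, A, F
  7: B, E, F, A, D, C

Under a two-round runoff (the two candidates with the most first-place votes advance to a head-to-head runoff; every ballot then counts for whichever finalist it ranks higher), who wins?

E

Round 1 first-place votes: A 4, B 7, C 6, D 15, E 8, F 4. D and E advance.
Runoff: D is ranked above E on 19 ballots, E above D on 25.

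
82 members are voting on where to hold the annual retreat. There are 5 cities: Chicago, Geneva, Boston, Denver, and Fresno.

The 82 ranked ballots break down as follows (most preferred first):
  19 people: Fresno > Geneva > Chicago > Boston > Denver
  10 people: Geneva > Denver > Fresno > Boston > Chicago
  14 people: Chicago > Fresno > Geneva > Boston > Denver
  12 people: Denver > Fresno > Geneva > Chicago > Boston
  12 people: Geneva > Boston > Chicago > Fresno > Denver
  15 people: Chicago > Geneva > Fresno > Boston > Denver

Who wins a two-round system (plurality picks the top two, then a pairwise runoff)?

Round 1 first-place votes: Chicago 29, Geneva 22, Boston 0, Denver 12, Fresno 19. Chicago and Geneva advance.
Runoff: Chicago is ranked above Geneva on 29 ballots, Geneva above Chicago on 53.

Geneva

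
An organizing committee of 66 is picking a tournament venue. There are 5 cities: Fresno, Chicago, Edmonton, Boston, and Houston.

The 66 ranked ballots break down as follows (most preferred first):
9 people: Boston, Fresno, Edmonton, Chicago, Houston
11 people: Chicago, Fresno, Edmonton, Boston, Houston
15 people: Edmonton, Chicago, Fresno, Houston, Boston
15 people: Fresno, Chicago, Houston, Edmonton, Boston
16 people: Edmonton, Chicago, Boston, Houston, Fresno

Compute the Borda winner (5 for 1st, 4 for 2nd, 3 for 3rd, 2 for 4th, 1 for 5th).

Chicago

Fresno: 9×4 + 11×4 + 15×3 + 15×5 + 16×1 = 216
Chicago: 9×2 + 11×5 + 15×4 + 15×4 + 16×4 = 257
Edmonton: 9×3 + 11×3 + 15×5 + 15×2 + 16×5 = 245
Boston: 9×5 + 11×2 + 15×1 + 15×1 + 16×3 = 145
Houston: 9×1 + 11×1 + 15×2 + 15×3 + 16×2 = 127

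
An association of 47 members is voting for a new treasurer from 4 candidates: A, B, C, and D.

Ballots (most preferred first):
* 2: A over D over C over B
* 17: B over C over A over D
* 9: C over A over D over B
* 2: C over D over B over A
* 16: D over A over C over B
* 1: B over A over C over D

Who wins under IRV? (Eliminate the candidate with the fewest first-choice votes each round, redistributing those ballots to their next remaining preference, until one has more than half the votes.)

D

Round 1: A 2, B 18, C 11, D 16. A eliminated.
Round 2: B 18, C 11, D 18. C eliminated.
Round 3: B 18, D 29. D has a majority (≥24).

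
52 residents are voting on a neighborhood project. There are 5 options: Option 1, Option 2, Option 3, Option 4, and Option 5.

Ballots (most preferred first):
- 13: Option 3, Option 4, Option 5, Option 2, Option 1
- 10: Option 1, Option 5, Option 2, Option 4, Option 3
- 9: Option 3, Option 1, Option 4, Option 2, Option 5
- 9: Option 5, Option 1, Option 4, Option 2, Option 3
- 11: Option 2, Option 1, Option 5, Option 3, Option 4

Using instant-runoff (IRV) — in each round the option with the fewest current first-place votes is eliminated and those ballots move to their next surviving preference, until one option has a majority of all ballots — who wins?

Round 1: Option 1 10, Option 2 11, Option 3 22, Option 4 0, Option 5 9. Option 4 eliminated.
Round 2: Option 1 10, Option 2 11, Option 3 22, Option 5 9. Option 5 eliminated.
Round 3: Option 1 19, Option 2 11, Option 3 22. Option 2 eliminated.
Round 4: Option 1 30, Option 3 22. Option 1 has a majority (≥27).

Option 1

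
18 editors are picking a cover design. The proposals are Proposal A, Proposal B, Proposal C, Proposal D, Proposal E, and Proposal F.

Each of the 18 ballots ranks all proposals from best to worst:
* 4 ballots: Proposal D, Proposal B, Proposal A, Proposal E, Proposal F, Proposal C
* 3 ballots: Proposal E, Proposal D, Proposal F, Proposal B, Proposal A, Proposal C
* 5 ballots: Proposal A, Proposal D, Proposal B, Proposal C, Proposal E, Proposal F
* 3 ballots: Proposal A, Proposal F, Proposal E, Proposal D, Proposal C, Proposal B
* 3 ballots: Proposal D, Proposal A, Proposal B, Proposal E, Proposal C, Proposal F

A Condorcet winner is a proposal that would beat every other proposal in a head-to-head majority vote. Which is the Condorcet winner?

Proposal D

Proposal D vs Proposal A: 10–8
Proposal D vs Proposal B: 18–0
Proposal D vs Proposal C: 18–0
Proposal D vs Proposal E: 12–6
Proposal D vs Proposal F: 15–3
Proposal D beats every other proposal.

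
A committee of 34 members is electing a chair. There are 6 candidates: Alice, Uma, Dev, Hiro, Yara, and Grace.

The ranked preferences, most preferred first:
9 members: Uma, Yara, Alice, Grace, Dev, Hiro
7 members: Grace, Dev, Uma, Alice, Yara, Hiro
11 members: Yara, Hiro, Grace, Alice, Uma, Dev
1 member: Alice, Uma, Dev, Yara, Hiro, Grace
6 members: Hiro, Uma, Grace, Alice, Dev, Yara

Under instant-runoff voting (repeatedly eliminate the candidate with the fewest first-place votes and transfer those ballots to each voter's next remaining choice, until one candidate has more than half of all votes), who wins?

Round 1: Alice 1, Uma 9, Dev 0, Hiro 6, Yara 11, Grace 7. Dev eliminated.
Round 2: Alice 1, Uma 9, Hiro 6, Yara 11, Grace 7. Alice eliminated.
Round 3: Uma 10, Hiro 6, Yara 11, Grace 7. Hiro eliminated.
Round 4: Uma 16, Yara 11, Grace 7. Grace eliminated.
Round 5: Uma 23, Yara 11. Uma has a majority (≥18).

Uma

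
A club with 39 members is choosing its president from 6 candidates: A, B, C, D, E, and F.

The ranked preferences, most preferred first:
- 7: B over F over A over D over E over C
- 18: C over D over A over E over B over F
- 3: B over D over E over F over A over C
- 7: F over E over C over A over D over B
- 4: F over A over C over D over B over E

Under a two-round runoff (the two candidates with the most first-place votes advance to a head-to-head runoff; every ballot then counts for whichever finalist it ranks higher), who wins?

Round 1 first-place votes: A 0, B 10, C 18, D 0, E 0, F 11. C and F advance.
Runoff: C is ranked above F on 18 ballots, F above C on 21.

F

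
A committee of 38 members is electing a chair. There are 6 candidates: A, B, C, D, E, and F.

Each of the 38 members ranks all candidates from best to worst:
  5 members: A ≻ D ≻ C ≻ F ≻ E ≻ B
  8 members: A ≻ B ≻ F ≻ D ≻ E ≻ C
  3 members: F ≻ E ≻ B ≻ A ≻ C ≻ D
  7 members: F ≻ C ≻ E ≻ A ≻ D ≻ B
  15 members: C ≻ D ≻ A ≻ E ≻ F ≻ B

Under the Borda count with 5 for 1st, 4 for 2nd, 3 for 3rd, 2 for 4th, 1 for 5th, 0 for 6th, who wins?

A: 5×5 + 8×5 + 3×2 + 7×2 + 15×3 = 130
B: 5×0 + 8×4 + 3×3 + 7×0 + 15×0 = 41
C: 5×3 + 8×0 + 3×1 + 7×4 + 15×5 = 121
D: 5×4 + 8×2 + 3×0 + 7×1 + 15×4 = 103
E: 5×1 + 8×1 + 3×4 + 7×3 + 15×2 = 76
F: 5×2 + 8×3 + 3×5 + 7×5 + 15×1 = 99

A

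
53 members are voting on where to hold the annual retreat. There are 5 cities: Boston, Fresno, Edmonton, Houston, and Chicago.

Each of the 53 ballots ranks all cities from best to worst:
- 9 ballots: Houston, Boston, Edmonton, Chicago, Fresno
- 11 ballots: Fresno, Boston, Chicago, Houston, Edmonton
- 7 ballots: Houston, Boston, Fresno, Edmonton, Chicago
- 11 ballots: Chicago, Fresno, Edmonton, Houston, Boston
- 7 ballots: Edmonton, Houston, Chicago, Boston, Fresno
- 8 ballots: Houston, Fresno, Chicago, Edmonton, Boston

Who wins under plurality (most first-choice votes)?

First-place votes: Boston 0, Fresno 11, Edmonton 7, Houston 24, Chicago 11.

Houston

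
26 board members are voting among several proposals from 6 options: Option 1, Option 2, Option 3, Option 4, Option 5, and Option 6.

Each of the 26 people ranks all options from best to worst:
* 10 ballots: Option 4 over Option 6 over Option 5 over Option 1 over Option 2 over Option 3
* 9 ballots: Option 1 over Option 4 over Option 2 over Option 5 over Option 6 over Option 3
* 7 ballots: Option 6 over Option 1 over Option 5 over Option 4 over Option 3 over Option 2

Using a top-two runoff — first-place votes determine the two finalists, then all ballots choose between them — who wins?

Round 1 first-place votes: Option 1 9, Option 2 0, Option 3 0, Option 4 10, Option 5 0, Option 6 7. Option 4 and Option 1 advance.
Runoff: Option 4 is ranked above Option 1 on 10 ballots, Option 1 above Option 4 on 16.

Option 1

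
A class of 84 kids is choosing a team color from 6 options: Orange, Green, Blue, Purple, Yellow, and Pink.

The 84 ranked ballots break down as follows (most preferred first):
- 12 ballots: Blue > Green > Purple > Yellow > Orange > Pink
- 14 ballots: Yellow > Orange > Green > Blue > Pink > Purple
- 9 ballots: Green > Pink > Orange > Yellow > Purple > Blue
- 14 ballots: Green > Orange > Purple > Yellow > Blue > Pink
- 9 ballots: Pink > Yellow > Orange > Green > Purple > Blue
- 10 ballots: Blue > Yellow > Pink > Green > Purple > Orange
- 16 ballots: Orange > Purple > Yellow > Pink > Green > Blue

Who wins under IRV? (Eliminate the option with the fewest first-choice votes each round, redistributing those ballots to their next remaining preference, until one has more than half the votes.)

Yellow

Round 1: Orange 16, Green 23, Blue 22, Purple 0, Yellow 14, Pink 9. Purple eliminated.
Round 2: Orange 16, Green 23, Blue 22, Yellow 14, Pink 9. Pink eliminated.
Round 3: Orange 16, Green 23, Blue 22, Yellow 23. Orange eliminated.
Round 4: Green 23, Blue 22, Yellow 39. Blue eliminated.
Round 5: Green 35, Yellow 49. Yellow has a majority (≥43).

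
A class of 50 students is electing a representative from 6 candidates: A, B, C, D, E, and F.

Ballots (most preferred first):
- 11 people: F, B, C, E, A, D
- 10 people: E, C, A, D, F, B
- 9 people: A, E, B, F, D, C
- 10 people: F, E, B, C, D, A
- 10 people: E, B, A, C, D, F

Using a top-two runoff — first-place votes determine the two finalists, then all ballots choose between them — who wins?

E

Round 1 first-place votes: A 9, B 0, C 0, D 0, E 20, F 21. F and E advance.
Runoff: F is ranked above E on 21 ballots, E above F on 29.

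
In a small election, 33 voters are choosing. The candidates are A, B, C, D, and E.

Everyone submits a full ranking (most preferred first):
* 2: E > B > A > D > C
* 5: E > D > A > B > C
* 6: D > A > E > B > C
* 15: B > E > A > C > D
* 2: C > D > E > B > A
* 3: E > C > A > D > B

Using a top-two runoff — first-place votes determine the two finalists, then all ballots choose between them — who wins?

E

Round 1 first-place votes: A 0, B 15, C 2, D 6, E 10. B and E advance.
Runoff: B is ranked above E on 15 ballots, E above B on 18.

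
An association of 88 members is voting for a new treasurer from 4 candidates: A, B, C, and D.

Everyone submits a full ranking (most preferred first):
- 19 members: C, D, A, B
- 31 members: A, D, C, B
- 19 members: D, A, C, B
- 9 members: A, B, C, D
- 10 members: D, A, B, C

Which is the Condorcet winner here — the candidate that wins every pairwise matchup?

D

D vs A: 48–40
D vs B: 79–9
D vs C: 60–28
D beats every other candidate.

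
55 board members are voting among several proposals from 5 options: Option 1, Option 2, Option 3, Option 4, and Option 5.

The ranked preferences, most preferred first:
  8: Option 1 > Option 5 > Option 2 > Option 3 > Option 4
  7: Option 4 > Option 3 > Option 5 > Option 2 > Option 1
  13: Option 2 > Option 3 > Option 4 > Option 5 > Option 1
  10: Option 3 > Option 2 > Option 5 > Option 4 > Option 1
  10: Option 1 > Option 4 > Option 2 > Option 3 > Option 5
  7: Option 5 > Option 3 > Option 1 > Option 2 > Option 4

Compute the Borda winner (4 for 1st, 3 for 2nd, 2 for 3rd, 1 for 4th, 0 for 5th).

Option 1: 8×4 + 7×0 + 13×0 + 10×0 + 10×4 + 7×2 = 86
Option 2: 8×2 + 7×1 + 13×4 + 10×3 + 10×2 + 7×1 = 132
Option 3: 8×1 + 7×3 + 13×3 + 10×4 + 10×1 + 7×3 = 139
Option 4: 8×0 + 7×4 + 13×2 + 10×1 + 10×3 + 7×0 = 94
Option 5: 8×3 + 7×2 + 13×1 + 10×2 + 10×0 + 7×4 = 99

Option 3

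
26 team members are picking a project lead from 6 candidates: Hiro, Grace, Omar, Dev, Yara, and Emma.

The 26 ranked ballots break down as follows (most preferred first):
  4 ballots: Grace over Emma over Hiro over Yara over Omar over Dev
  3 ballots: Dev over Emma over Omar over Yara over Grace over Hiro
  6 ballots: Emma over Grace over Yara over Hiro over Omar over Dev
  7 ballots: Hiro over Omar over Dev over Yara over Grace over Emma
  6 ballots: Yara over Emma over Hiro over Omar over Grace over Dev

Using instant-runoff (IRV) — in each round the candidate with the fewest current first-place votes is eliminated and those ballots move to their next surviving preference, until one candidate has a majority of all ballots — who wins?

Emma

Round 1: Hiro 7, Grace 4, Omar 0, Dev 3, Yara 6, Emma 6. Omar eliminated.
Round 2: Hiro 7, Grace 4, Dev 3, Yara 6, Emma 6. Dev eliminated.
Round 3: Hiro 7, Grace 4, Yara 6, Emma 9. Grace eliminated.
Round 4: Hiro 7, Yara 6, Emma 13. Yara eliminated.
Round 5: Hiro 7, Emma 19. Emma has a majority (≥14).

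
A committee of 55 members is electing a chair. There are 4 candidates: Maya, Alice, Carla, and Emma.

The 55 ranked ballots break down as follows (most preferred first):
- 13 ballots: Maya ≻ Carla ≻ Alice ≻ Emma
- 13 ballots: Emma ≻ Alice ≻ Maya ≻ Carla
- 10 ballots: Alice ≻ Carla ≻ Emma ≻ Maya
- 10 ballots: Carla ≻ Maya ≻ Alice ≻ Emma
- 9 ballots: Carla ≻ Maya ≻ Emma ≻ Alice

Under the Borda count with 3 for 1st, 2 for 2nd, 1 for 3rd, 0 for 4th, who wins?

Carla

Maya: 13×3 + 13×1 + 10×0 + 10×2 + 9×2 = 90
Alice: 13×1 + 13×2 + 10×3 + 10×1 + 9×0 = 79
Carla: 13×2 + 13×0 + 10×2 + 10×3 + 9×3 = 103
Emma: 13×0 + 13×3 + 10×1 + 10×0 + 9×1 = 58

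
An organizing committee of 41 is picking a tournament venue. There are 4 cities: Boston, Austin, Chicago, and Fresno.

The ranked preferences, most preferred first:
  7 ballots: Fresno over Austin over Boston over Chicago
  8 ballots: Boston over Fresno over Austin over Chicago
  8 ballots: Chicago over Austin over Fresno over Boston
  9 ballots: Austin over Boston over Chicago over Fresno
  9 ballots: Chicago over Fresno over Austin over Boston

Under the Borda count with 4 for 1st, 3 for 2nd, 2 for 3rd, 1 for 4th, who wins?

Boston: 7×2 + 8×4 + 8×1 + 9×3 + 9×1 = 90
Austin: 7×3 + 8×2 + 8×3 + 9×4 + 9×2 = 115
Chicago: 7×1 + 8×1 + 8×4 + 9×2 + 9×4 = 101
Fresno: 7×4 + 8×3 + 8×2 + 9×1 + 9×3 = 104

Austin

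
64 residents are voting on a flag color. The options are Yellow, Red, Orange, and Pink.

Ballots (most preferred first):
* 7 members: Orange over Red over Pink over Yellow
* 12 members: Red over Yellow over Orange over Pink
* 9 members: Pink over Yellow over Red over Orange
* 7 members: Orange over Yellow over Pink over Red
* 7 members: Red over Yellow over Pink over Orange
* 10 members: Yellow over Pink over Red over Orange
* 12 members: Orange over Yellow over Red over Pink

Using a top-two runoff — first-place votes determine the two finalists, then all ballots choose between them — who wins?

Round 1 first-place votes: Yellow 10, Red 19, Orange 26, Pink 9. Orange and Red advance.
Runoff: Orange is ranked above Red on 26 ballots, Red above Orange on 38.

Red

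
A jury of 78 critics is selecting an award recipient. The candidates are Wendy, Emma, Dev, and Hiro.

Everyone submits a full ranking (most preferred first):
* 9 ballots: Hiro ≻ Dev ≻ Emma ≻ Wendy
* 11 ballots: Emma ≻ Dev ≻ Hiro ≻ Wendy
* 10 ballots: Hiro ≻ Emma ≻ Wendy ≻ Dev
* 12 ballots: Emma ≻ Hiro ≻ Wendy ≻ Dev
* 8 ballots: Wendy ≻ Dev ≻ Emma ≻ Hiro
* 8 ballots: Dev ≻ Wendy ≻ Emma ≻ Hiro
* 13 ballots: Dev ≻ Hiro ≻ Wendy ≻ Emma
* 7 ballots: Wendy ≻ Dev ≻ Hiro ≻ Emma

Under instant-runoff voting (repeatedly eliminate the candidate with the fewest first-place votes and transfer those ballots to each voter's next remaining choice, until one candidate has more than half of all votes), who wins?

Dev

Round 1: Wendy 15, Emma 23, Dev 21, Hiro 19. Wendy eliminated.
Round 2: Emma 23, Dev 36, Hiro 19. Hiro eliminated.
Round 3: Emma 33, Dev 45. Dev has a majority (≥40).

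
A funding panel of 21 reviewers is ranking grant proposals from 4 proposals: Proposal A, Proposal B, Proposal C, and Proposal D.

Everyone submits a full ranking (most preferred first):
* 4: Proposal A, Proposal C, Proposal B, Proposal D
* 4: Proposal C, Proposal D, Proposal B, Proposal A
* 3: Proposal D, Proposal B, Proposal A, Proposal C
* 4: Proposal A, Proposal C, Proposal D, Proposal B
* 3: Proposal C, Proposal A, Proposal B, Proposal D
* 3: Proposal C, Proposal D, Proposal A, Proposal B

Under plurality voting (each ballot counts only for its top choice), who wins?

Proposal C

First-place votes: Proposal A 8, Proposal B 0, Proposal C 10, Proposal D 3.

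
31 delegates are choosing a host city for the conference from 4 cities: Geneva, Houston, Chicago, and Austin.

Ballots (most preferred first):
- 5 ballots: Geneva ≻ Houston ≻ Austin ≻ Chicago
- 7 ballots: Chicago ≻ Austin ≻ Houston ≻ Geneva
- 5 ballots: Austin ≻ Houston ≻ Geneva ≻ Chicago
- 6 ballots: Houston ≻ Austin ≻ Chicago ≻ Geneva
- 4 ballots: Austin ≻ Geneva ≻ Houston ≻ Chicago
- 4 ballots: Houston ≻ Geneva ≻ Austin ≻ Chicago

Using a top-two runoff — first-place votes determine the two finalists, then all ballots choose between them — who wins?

Austin

Round 1 first-place votes: Geneva 5, Houston 10, Chicago 7, Austin 9. Houston and Austin advance.
Runoff: Houston is ranked above Austin on 15 ballots, Austin above Houston on 16.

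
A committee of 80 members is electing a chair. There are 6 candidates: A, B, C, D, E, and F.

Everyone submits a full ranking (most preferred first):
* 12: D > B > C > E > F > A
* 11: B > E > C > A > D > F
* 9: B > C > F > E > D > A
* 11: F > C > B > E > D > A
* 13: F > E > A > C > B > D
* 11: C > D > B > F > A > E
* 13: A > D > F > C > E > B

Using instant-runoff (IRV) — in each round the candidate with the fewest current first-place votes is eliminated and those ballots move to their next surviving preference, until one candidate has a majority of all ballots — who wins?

Round 1: A 13, B 20, C 11, D 12, E 0, F 24. E eliminated.
Round 2: A 13, B 20, C 11, D 12, F 24. C eliminated.
Round 3: A 13, B 20, D 23, F 24. A eliminated.
Round 4: B 20, D 36, F 24. B eliminated.
Round 5: D 47, F 33. D has a majority (≥41).

D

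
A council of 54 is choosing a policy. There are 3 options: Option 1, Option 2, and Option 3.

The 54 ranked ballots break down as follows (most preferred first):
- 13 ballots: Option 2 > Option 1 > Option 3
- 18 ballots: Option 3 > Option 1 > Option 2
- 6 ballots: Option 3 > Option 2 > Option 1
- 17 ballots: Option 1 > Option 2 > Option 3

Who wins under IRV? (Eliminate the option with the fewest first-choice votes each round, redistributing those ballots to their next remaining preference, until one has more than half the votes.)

Round 1: Option 1 17, Option 2 13, Option 3 24. Option 2 eliminated.
Round 2: Option 1 30, Option 3 24. Option 1 has a majority (≥28).

Option 1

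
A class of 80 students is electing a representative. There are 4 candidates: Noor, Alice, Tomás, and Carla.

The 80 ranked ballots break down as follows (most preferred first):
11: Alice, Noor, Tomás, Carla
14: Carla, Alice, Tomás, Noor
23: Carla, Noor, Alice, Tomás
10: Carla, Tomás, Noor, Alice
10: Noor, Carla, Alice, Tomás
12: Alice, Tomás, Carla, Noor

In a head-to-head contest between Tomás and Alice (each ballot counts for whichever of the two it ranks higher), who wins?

Alice

Tomás is ranked above Alice on 10 ballots; Alice above Tomás on 70.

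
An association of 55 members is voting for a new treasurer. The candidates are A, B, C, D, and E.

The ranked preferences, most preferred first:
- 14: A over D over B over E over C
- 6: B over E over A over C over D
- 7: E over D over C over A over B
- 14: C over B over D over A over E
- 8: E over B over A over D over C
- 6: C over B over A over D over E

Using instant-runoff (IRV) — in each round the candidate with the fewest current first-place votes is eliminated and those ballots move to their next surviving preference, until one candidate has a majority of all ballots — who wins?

E

Round 1: A 14, B 6, C 20, D 0, E 15. D eliminated.
Round 2: A 14, B 6, C 20, E 15. B eliminated.
Round 3: A 14, C 20, E 21. A eliminated.
Round 4: C 20, E 35. E has a majority (≥28).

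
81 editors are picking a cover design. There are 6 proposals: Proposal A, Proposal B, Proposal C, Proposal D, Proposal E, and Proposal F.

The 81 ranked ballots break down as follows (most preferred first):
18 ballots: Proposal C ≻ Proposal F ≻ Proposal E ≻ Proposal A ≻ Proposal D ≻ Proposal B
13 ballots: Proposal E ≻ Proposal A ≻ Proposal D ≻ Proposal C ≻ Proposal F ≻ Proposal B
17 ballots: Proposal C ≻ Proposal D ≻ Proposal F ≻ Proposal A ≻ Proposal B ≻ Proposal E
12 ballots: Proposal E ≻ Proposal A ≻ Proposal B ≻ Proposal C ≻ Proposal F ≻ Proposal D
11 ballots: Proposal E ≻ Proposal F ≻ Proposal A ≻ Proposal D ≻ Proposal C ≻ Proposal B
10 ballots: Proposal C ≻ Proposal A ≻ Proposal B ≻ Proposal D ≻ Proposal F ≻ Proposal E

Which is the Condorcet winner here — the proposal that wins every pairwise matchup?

Proposal C

Proposal C vs Proposal A: 45–36
Proposal C vs Proposal B: 69–12
Proposal C vs Proposal D: 57–24
Proposal C vs Proposal E: 45–36
Proposal C vs Proposal F: 70–11
Proposal C beats every other proposal.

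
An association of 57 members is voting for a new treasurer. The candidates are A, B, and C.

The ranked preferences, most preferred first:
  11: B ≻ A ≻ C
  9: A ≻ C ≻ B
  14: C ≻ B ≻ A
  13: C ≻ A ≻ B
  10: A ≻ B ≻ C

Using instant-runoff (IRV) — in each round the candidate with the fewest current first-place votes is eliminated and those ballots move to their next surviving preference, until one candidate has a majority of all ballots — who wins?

A

Round 1: A 19, B 11, C 27. B eliminated.
Round 2: A 30, C 27. A has a majority (≥29).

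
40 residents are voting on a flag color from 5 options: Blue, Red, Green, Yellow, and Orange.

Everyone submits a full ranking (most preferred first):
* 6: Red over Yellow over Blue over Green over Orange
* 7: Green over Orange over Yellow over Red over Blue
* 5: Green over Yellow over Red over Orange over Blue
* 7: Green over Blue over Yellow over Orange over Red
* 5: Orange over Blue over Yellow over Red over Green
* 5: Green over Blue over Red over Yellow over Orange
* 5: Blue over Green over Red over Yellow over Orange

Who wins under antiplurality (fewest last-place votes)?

Last-place votes: Blue 12, Red 7, Green 5, Yellow 0, Orange 16.

Yellow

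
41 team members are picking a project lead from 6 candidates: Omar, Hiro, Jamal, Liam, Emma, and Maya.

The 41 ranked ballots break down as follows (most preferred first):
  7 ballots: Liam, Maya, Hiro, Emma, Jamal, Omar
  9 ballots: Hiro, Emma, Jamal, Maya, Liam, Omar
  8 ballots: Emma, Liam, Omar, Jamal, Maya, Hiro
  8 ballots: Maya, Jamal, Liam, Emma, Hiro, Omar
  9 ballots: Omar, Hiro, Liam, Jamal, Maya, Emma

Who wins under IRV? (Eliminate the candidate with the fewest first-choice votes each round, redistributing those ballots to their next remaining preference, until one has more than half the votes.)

Maya

Round 1: Omar 9, Hiro 9, Jamal 0, Liam 7, Emma 8, Maya 8. Jamal eliminated.
Round 2: Omar 9, Hiro 9, Liam 7, Emma 8, Maya 8. Liam eliminated.
Round 3: Omar 9, Hiro 9, Emma 8, Maya 15. Emma eliminated.
Round 4: Omar 17, Hiro 9, Maya 15. Hiro eliminated.
Round 5: Omar 17, Maya 24. Maya has a majority (≥21).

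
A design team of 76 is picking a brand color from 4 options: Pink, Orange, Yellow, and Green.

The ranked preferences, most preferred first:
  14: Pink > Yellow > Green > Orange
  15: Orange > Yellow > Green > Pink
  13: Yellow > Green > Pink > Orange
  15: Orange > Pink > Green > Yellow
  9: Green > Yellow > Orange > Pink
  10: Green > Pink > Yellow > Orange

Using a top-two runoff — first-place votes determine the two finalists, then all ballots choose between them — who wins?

Round 1 first-place votes: Pink 14, Orange 30, Yellow 13, Green 19. Orange and Green advance.
Runoff: Orange is ranked above Green on 30 ballots, Green above Orange on 46.

Green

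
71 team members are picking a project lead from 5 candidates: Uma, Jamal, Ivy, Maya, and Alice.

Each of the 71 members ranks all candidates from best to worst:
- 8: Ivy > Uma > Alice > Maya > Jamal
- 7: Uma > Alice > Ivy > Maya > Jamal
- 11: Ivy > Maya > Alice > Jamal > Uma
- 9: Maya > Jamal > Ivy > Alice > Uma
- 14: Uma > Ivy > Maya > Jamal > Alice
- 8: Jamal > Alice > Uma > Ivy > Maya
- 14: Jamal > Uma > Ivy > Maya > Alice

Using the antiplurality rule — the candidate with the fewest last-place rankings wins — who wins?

Last-place votes: Uma 20, Jamal 15, Ivy 0, Maya 8, Alice 28.

Ivy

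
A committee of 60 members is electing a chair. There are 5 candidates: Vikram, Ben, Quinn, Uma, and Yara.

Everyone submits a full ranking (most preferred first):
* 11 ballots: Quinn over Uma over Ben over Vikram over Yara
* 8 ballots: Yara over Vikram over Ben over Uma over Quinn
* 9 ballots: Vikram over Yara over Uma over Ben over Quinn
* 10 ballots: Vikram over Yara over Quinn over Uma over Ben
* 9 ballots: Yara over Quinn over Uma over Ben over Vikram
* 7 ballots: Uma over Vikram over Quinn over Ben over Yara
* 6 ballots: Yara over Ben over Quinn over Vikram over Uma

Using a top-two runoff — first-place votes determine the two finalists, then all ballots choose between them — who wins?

Round 1 first-place votes: Vikram 19, Ben 0, Quinn 11, Uma 7, Yara 23. Yara and Vikram advance.
Runoff: Yara is ranked above Vikram on 23 ballots, Vikram above Yara on 37.

Vikram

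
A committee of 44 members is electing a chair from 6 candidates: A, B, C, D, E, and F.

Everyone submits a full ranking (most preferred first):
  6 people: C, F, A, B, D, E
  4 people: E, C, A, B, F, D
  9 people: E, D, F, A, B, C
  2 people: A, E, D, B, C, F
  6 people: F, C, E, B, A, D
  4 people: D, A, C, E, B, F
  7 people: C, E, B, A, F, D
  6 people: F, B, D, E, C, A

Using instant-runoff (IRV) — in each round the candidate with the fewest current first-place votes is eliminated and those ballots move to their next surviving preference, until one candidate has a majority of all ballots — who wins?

Round 1: A 2, B 0, C 13, D 4, E 13, F 12. B eliminated.
Round 2: A 2, C 13, D 4, E 13, F 12. A eliminated.
Round 3: C 13, D 4, E 15, F 12. D eliminated.
Round 4: C 17, E 15, F 12. F eliminated.
Round 5: C 23, E 21. C has a majority (≥23).

C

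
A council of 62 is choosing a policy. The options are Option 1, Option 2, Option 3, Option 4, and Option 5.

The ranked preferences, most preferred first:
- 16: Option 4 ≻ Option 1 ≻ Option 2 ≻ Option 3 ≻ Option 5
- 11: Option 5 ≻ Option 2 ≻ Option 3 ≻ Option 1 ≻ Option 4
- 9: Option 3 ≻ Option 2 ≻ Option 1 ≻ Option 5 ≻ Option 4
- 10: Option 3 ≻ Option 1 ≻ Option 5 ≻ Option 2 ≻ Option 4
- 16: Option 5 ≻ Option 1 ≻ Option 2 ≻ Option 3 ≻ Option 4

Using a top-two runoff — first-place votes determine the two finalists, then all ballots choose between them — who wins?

Option 3

Round 1 first-place votes: Option 1 0, Option 2 0, Option 3 19, Option 4 16, Option 5 27. Option 5 and Option 3 advance.
Runoff: Option 5 is ranked above Option 3 on 27 ballots, Option 3 above Option 5 on 35.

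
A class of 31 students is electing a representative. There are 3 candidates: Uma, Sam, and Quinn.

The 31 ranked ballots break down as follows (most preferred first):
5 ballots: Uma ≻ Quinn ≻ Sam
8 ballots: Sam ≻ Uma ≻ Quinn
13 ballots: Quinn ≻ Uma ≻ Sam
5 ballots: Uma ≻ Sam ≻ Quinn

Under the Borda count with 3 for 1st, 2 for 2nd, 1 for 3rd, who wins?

Uma: 5×3 + 8×2 + 13×2 + 5×3 = 72
Sam: 5×1 + 8×3 + 13×1 + 5×2 = 52
Quinn: 5×2 + 8×1 + 13×3 + 5×1 = 62

Uma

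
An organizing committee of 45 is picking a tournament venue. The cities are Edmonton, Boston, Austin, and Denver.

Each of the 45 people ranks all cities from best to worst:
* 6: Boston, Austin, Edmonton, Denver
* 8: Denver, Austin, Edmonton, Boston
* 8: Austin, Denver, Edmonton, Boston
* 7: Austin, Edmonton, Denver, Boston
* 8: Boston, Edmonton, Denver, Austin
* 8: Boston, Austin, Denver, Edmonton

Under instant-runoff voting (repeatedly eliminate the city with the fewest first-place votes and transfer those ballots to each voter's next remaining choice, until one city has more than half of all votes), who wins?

Round 1: Edmonton 0, Boston 22, Austin 15, Denver 8. Edmonton eliminated.
Round 2: Boston 22, Austin 15, Denver 8. Denver eliminated.
Round 3: Boston 22, Austin 23. Austin has a majority (≥23).

Austin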